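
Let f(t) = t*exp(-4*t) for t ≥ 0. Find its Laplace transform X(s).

X(s) = (s + 4)^(-2)

L{e^(-4t)} = 1/(s + 4).
Then apply L{t·g(t)} = -d/ds[G(s)] with G(s) = 1/(s + 4):
differentiating 1 time and applying the sign gives (s + 4)^(-2).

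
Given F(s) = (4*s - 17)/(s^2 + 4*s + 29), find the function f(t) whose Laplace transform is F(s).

Complete the square in the denominator: s^2 + 4*s + 29 = (s + 2)^2 + 5^2.
Split the numerator to match: 4*s - 17 = 4·(s + 2) - 5·5.
Invert each term: 4·(s + 2)/((s + 2)^2 + 25) ↔ 4e^(-2t)cos(5t); -5·5/((s + 2)^2 + 25) ↔ -5e^(-2t)sin(5t).

f(t) = -5*exp(-2*t)*sin(5*t) + 4*exp(-2*t)*cos(5*t)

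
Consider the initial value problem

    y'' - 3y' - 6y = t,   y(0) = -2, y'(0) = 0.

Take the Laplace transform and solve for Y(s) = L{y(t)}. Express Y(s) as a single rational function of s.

Y(s) = (-2*s^3 + 6*s^2 + 1)/(s^4 - 3*s^3 - 6*s^2)

Apply the Laplace transform to the equation.
The derivative rules (L{y''} = s^2 Y - s·y(0) - y'(0) and L{y'} = sY - y(0), with y(0) = -2, y'(0) = 0) turn the left side into (s^2 - 3*s - 6)Y - (-2*s + 6).
The right side is L{t} = s^(-2).
So (s^2 - 3*s - 6)Y = s^(-2) + (-2*s + 6).
Divide through and combine into a single rational function.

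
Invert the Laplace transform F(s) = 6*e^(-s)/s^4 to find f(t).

The factor e^(-s) signals a time shift by c = 1 (second shifting theorem).
L{t^3} = 3!/s^4 = 6/s^4, so L^-1{6/s^4} = t^3.
Hence the inverse is u(t - 1) times that function evaluated at t - 1.

f(t) = Heaviside(t - 1)*((t - 1)^3)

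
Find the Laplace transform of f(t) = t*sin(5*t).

10*s/(s^2 + 25)^2

L{sin(5t)} = 5/(s^2 + 25).
Then apply L{t·g(t)} = -d/ds[G(s)] with G(s) = 5/(s^2 + 25):
differentiating 1 time and applying the sign gives 10*s/(s^2 + 25)^2.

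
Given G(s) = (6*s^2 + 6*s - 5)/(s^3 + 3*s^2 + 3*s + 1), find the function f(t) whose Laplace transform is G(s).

f(t) = -5*t^2*exp(-t)/2 - 6*t*exp(-t) + 6*exp(-t)

Factor the denominator: s^3 + 3*s^2 + 3*s + 1 = (s + 1)^3.
Partial fraction decomposition gives [6/(s + 1)] + [-6/(s + 1)^2] + [-5/(s + 1)^3].
Invert each term: 6/(s + 1) ↔ 6e^(-t); -6/(s + 1)^2 ↔ -6t·e^(-t); -5/(s + 1)^3 ↔ (-5/2)t^2·e^(-t).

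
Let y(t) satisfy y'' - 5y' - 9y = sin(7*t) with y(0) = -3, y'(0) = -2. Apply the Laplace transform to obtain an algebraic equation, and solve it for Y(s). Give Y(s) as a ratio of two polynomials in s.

Y(s) = (-3*s^3 + 13*s^2 - 147*s + 644)/(s^4 - 5*s^3 + 40*s^2 - 245*s - 441)

Apply the Laplace transform to the equation.
Using L{y''} = s^2 Y - s·y(0) - y'(0) and L{y'} = sY - y(0), with y(0) = -3, y'(0) = -2, the left side becomes (s^2 - 5*s - 9)Y - (-3*s + 13).
The right side is L{sin(7*t)} = 7/(s^2 + 49).
So (s^2 - 5*s - 9)Y = 7/(s^2 + 49) + (-3*s + 13).
Isolate Y and clear denominators.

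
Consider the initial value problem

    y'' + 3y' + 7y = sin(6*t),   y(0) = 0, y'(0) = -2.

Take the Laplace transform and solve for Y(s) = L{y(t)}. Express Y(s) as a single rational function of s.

Y(s) = (-2*s^2 - 66)/(s^4 + 3*s^3 + 43*s^2 + 108*s + 252)

Apply the Laplace transform to the equation.
Using L{y''} = s^2 Y - s·y(0) - y'(0) and L{y'} = sY - y(0), with y(0) = 0, y'(0) = -2, the left side becomes (s^2 + 3*s + 7)Y - (-2).
The right side is L{sin(6*t)} = 6/(s^2 + 36).
So (s^2 + 3*s + 7)Y = 6/(s^2 + 36) + (-2).
Isolate Y and clear denominators.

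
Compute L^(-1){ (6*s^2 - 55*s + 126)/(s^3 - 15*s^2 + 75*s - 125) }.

t^2*exp(5*t)/2 + 5*t*exp(5*t) + 6*exp(5*t)

Factor the denominator: s^3 - 15*s^2 + 75*s - 125 = (s - 5)^3.
Partial fraction decomposition gives [6/(s - 5)] + [5/(s - 5)^2] + [(s - 5)^(-3)].
Invert each term: 6/(s - 5) ↔ 6e^(5t); 5/(s - 5)^2 ↔ 5t·e^(5t); 1/(s - 5)^3 ↔ (1/2)t^2·e^(5t).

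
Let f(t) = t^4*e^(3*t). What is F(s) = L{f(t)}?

L{t^4} = 4!/s^5 = 24/s^5.
By the first shifting theorem, multiplying by e^(3t) replaces s with s - 3.

F(s) = 24/(s - 3)^5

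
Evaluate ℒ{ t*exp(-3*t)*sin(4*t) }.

8*(s + 3)/(s^2 + 6*s + 25)^2

L{sin(4t)} = 4/(s^2 + 16).
Multiplying by e^(-3t) shifts s → s + 3, so L{exp(-3*t)*sin(4*t)} = 4/((s + 3)^2 + 16).
Then apply L{t·g(t)} = -d/ds[G(s)] with G(s) = 4/((s + 3)^2 + 16):
differentiating 1 time and applying the sign gives 8*(s + 3)/(s^2 + 6*s + 25)^2.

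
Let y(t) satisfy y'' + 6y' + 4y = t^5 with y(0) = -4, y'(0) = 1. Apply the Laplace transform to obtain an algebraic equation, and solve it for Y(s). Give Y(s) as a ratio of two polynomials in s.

Transform both sides with L{·}.
The derivative rules (L{y''} = s^2 Y - s·y(0) - y'(0) and L{y'} = sY - y(0), with y(0) = -4, y'(0) = 1) turn the left side into (s^2 + 6*s + 4)Y - (-4*s - 23).
The right side is L{t^5} = 120/s^6.
So (s^2 + 6*s + 4)Y = 120/s^6 + (-4*s - 23).
Divide through and combine into a single rational function.

Y(s) = (-4*s^7 - 23*s^6 + 120)/(s^8 + 6*s^7 + 4*s^6)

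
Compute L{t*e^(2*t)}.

(s - 2)^(-2)

L{e^(2t)} = 1/(s - 2).
Then apply L{t·g(t)} = -d/ds[G(s)] with G(s) = 1/(s - 2):
differentiating 1 time and applying the sign gives (s - 2)^(-2).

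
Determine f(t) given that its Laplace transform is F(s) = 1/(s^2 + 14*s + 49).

Rewrite the denominator: s^2 + 14*s + 49 = (s + 7)^2.
The form in (s + 7) signals a first-shifting-theorem factor e^(-7t).
Since L{t} = 1!/s^2 = 1/s^2, the inverse is t*e^(-7*t).

f(t) = t*exp(-7*t)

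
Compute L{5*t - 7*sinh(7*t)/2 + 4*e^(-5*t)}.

The transform is linear, so treat each term independently.
(4)·[L{e^(-5t)} = 1/(s + 5)]; (-7/2)·[L{sinh(7t)} = 7/(s^2 - 49)]; (5)·[L{t} = 1!/s^2 = 1/s^2].

-49/(2*(s^2 - 49)) + 4/(s + 5) + 5/s^2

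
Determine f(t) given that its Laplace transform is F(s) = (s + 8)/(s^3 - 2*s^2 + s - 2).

f(t) = 2*exp(2*t) - 3*sin(t) - 2*cos(t)

Factor the denominator: s^3 - 2*s^2 + s - 2 = (s - 2)*(s^2 + 1).
Partial fraction decomposition gives [2/(s - 2)] + [-2*s/(s^2 + 1)] + [-3/(s^2 + 1)].
Invert each term: 2/(s - 2) ↔ 2e^(2t); -2·s/(s^2 + 1) ↔ -2cos(t); -3·1/(s^2 + 1) ↔ -3sin(t).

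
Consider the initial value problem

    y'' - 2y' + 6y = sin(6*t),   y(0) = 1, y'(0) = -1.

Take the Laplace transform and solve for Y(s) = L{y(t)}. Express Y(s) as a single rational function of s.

Transform both sides with L{·}.
With L{y''} = s^2 Y - s·y(0) - y'(0) and L{y'} = sY - y(0), with y(0) = 1, y'(0) = -1: the LHS transforms to (s^2 - 2*s + 6)Y - (s - 3).
The right side is L{sin(6*t)} = 6/(s^2 + 36).
So (s^2 - 2*s + 6)Y = 6/(s^2 + 36) + (s - 3).
Isolate Y and clear denominators.

Y(s) = (s^3 - 3*s^2 + 36*s - 102)/(s^4 - 2*s^3 + 42*s^2 - 72*s + 216)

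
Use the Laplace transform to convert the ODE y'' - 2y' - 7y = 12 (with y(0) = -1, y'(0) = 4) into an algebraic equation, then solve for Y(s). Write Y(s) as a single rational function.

Take the Laplace transform of both sides.
The derivative rules (L{y''} = s^2 Y - s·y(0) - y'(0) and L{y'} = sY - y(0), with y(0) = -1, y'(0) = 4) turn the left side into (s^2 - 2*s - 7)Y - (-s + 6).
The right side is L{12} = 12/s.
So (s^2 - 2*s - 7)Y = 12/s + (-s + 6).
Solve for Y(s) and write it as one ratio of polynomials.

Y(s) = (-s^2 + 6*s + 12)/(s^3 - 2*s^2 - 7*s)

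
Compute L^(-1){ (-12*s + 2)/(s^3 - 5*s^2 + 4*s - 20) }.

Factor the denominator: s^3 - 5*s^2 + 4*s - 20 = (s - 5)*(s^2 + 4).
Partial fraction decomposition gives [-2/(s - 5)] + [2*s/(s^2 + 4)] + [-2/(s^2 + 4)].
Invert each term: -2/(s - 5) ↔ -2e^(5t); 2·s/(s^2 + 4) ↔ 2cos(2t); -1·2/(s^2 + 4) ↔ -sin(2t).

-2*exp(5*t) - sin(2*t) + 2*cos(2*t)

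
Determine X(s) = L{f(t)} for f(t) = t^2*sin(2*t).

X(s) = 4*(3*s^2 - 4)/(s^2 + 4)^3

L{sin(2t)} = 2/(s^2 + 4).
Then apply L{t^2·g(t)} = (-1)^2 d^2/ds^2[G(s)] with G(s) = 2/(s^2 + 4):
differentiating 2 times and applying the sign gives 4*(3*s^2 - 4)/(s^2 + 4)^3.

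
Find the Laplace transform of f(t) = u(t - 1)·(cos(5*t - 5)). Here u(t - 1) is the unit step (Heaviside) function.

By the second shifting theorem, L{u(t - c)·g(t - c)} = e^(-cs)·G(s) with c = 1 and G(s) = L{g(t)}.
L{cos(5t)} = s/(s^2 + 25).

s*exp(-s)/(s^2 + 25)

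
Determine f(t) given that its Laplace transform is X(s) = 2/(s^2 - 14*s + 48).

f(t) = 2*exp(7*t)*sinh(t)

Rewrite the denominator: s^2 - 14*s + 48 = (s - 7)^2 - 1.
The form in (s - 7) signals a first-shifting-theorem factor e^(7t).
Since L{sinh(t)} = 1/(s^2 - 1), the inverse is exp(7*t)*sinh(t), scaled by 2.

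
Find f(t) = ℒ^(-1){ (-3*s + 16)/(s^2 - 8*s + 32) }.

f(t) = exp(4*t)*sin(4*t) - 3*exp(4*t)*cos(4*t)

Complete the square in the denominator: s^2 - 8*s + 32 = (s - 4)^2 + 4^2.
Split the numerator to match: -3*s + 16 = -3·(s - 4) + 1·4.
Invert each term: -3·(s - 4)/((s - 4)^2 + 16) ↔ -3e^(4t)cos(4t); 1·4/((s - 4)^2 + 16) ↔ e^(4t)sin(4t).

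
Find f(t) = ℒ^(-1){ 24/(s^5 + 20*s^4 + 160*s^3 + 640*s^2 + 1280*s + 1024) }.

Rewrite the denominator: s^5 + 20*s^4 + 160*s^3 + 640*s^2 + 1280*s + 1024 = (s + 4)^5.
The form in (s + 4) signals a first-shifting-theorem factor e^(-4t).
Since L{t^4} = 4!/s^5 = 24/s^5, the inverse is t^4*exp(-4*t).

f(t) = t^4*exp(-4*t)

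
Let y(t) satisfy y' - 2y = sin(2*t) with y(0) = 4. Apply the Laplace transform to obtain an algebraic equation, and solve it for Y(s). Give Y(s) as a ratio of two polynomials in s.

Y(s) = (4*s^2 + 18)/(s^3 - 2*s^2 + 4*s - 8)

Transform both sides with L{·}.
The derivative rules (L{y'} = sY - y(0) = sY - 4) turn the left side into (s - 2)Y - (4).
The right side is L{sin(2*t)} = 2/(s^2 + 4).
So (s - 2)Y = 2/(s^2 + 4) + (4).
Isolate Y and clear denominators.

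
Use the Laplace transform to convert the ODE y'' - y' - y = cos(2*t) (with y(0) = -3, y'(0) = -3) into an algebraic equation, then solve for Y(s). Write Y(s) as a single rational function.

Laplace-transform each side.
With L{y''} = s^2 Y - s·y(0) - y'(0) and L{y'} = sY - y(0), with y(0) = -3, y'(0) = -3: the LHS transforms to (s^2 - s - 1)Y - (-3*s).
The right side is L{cos(2*t)} = s/(s^2 + 4).
So (s^2 - s - 1)Y = s/(s^2 + 4) + (-3*s).
Divide through and combine into a single rational function.

Y(s) = (-3*s^3 - 11*s)/(s^4 - s^3 + 3*s^2 - 4*s - 4)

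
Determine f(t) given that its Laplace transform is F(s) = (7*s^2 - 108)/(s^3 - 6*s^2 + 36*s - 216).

f(t) = 2*exp(6*t) + 5*sin(6*t) + 5*cos(6*t)

Factor the denominator: s^3 - 6*s^2 + 36*s - 216 = (s - 6)*(s^2 + 36).
Partial fraction decomposition gives [2/(s - 6)] + [5*s/(s^2 + 36)] + [30/(s^2 + 36)].
Invert each term: 2/(s - 6) ↔ 2e^(6t); 5·s/(s^2 + 36) ↔ 5cos(6t); 5·6/(s^2 + 36) ↔ 5sin(6t).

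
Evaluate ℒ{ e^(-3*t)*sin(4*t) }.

L{sin(4t)} = 4/(s^2 + 16).
By the first shifting theorem, multiplying by e^(-3t) replaces s with s + 3.

4/((s + 3)^2 + 16)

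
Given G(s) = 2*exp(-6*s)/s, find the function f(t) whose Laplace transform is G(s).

The factor e^(-6s) signals a time shift by c = 6 (second shifting theorem).
L{2} = 2/s, so L^-1{2/s} = 2.
Hence the inverse is u(t - 6) times that function evaluated at t - 6.

f(t) = Heaviside(t - 6)*(2)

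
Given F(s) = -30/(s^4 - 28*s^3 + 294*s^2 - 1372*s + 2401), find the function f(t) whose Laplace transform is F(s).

f(t) = -5*t^3*exp(7*t)

Rewrite the denominator: s^4 - 28*s^3 + 294*s^2 - 1372*s + 2401 = (s - 7)^4.
The form in (s - 7) signals a first-shifting-theorem factor e^(7t).
Since L{t^3} = 3!/s^4 = 6/s^4, the inverse is t^3*e^(7*t), scaled by -5.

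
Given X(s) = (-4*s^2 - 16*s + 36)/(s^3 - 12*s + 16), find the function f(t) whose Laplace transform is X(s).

Factor the denominator: s^3 - 12*s + 16 = (s - 2)^2*(s + 4).
Partial fraction decomposition gives [-5/(s - 2)] + [-2/(s - 2)^2] + [1/(s + 4)].
Invert each term: -5/(s - 2) ↔ -5e^(2t); -2/(s - 2)^2 ↔ -2t·e^(2t); 1/(s + 4) ↔ e^(-4t).

f(t) = -2*t*exp(2*t) - 5*exp(2*t) + exp(-4*t)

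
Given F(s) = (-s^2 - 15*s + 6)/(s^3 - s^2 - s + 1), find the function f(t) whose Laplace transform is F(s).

f(t) = -5*t*exp(t) - 6*exp(t) + 5*exp(-t)

Factor the denominator: s^3 - s^2 - s + 1 = (s - 1)^2*(s + 1).
Partial fraction decomposition gives [-6/(s - 1)] + [-5/(s - 1)^2] + [5/(s + 1)].
Invert each term: -6/(s - 1) ↔ -6e^(t); -5/(s - 1)^2 ↔ -5t·e^(t); 5/(s + 1) ↔ 5e^(-t).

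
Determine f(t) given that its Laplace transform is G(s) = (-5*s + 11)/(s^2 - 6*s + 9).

f(t) = -4*t*exp(3*t) - 5*exp(3*t)

Factor the denominator: s^2 - 6*s + 9 = (s - 3)^2.
Partial fraction decomposition gives [-5/(s - 3)] + [-4/(s - 3)^2].
Invert each term: -5/(s - 3) ↔ -5e^(3t); -4/(s - 3)^2 ↔ -4t·e^(3t).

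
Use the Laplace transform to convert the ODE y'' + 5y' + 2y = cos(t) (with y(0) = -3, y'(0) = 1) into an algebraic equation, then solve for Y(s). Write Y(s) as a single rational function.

Laplace-transform each side.
Using L{y''} = s^2 Y - s·y(0) - y'(0) and L{y'} = sY - y(0), with y(0) = -3, y'(0) = 1, the left side becomes (s^2 + 5*s + 2)Y - (-3*s - 14).
The right side is L{cos(t)} = s/(s^2 + 1).
So (s^2 + 5*s + 2)Y = s/(s^2 + 1) + (-3*s - 14).
Isolate Y and clear denominators.

Y(s) = (-3*s^3 - 14*s^2 - 2*s - 14)/(s^4 + 5*s^3 + 3*s^2 + 5*s + 2)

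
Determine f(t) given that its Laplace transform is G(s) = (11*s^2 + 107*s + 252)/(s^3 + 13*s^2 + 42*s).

f(t) = 6 - exp(-6*t) + 6*exp(-7*t)

Factor the denominator: s^3 + 13*s^2 + 42*s = s*(s + 6)*(s + 7).
Partial fraction decomposition gives [6/s] + [6/(s + 7)] + [-1/(s + 6)].
Invert each term: 6/(s - 0) ↔ 6e^(0t); 6/(s + 7) ↔ 6e^(-7t); -1/(s + 6) ↔ -e^(-6t).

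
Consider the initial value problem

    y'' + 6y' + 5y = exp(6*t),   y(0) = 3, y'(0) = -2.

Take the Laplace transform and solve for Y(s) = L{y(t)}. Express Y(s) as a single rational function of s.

Apply the Laplace transform to the equation.
The derivative rules (L{y''} = s^2 Y - s·y(0) - y'(0) and L{y'} = sY - y(0), with y(0) = 3, y'(0) = -2) turn the left side into (s^2 + 6*s + 5)Y - (3*s + 16).
The right side is L{exp(6*t)} = 1/(s - 6).
So (s^2 + 6*s + 5)Y = 1/(s - 6) + (3*s + 16).
Isolate Y and clear denominators.

Y(s) = (3*s^2 - 2*s - 95)/(s^3 - 31*s - 30)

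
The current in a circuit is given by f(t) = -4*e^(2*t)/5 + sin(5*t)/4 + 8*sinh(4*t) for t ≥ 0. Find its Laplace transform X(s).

By linearity of the Laplace transform, transform each term separately.
(8)·[L{sinh(4t)} = 4/(s^2 - 16)]; (1/4)·[L{sin(5t)} = 5/(s^2 + 25)]; (-4/5)·[L{e^(2t)} = 1/(s - 2)].

X(s) = 5/(4*(s^2 + 25)) + 32/(s^2 - 16) - 4/(5*(s - 2))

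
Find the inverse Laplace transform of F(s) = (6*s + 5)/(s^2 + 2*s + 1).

-t*exp(-t) + 6*exp(-t)

Factor the denominator: s^2 + 2*s + 1 = (s + 1)^2.
Partial fraction decomposition gives [6/(s + 1)] + [-1/(s + 1)^2].
Invert each term: 6/(s + 1) ↔ 6e^(-t); -1/(s + 1)^2 ↔ -t·e^(-t).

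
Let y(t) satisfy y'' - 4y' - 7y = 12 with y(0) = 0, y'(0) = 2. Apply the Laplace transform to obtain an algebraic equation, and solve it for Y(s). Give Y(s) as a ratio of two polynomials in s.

Laplace-transform each side.
The derivative rules (L{y''} = s^2 Y - s·y(0) - y'(0) and L{y'} = sY - y(0), with y(0) = 0, y'(0) = 2) turn the left side into (s^2 - 4*s - 7)Y - (2).
The right side is L{12} = 12/s.
So (s^2 - 4*s - 7)Y = 12/s + (2).
Solve for Y(s) and write it as one ratio of polynomials.

Y(s) = (2*s + 12)/(s^3 - 4*s^2 - 7*s)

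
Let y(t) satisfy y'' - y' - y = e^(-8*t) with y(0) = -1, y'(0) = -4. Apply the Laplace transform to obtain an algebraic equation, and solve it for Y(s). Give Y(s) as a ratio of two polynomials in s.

Y(s) = (-s^2 - 11*s - 23)/(s^3 + 7*s^2 - 9*s - 8)

Take the Laplace transform of both sides.
Using L{y''} = s^2 Y - s·y(0) - y'(0) and L{y'} = sY - y(0), with y(0) = -1, y'(0) = -4, the left side becomes (s^2 - s - 1)Y - (-s - 3).
The right side is L{e^(-8*t)} = 1/(s + 8).
So (s^2 - s - 1)Y = 1/(s + 8) + (-s - 3).
Divide through and combine into a single rational function.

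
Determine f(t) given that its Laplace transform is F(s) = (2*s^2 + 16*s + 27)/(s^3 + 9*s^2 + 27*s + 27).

Factor the denominator: s^3 + 9*s^2 + 27*s + 27 = (s + 3)^3.
Partial fraction decomposition gives [2/(s + 3)] + [4/(s + 3)^2] + [-3/(s + 3)^3].
Invert each term: 2/(s + 3) ↔ 2e^(-3t); 4/(s + 3)^2 ↔ 4t·e^(-3t); -3/(s + 3)^3 ↔ (-3/2)t^2·e^(-3t).

f(t) = -3*t^2*exp(-3*t)/2 + 4*t*exp(-3*t) + 2*exp(-3*t)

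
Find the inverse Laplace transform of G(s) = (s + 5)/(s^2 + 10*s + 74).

Rewrite the denominator: s^2 + 10*s + 74 = (s + 5)^2 + 49.
The form in (s + 5) signals a first-shifting-theorem factor e^(-5t).
Since L{cos(7t)} = s/(s^2 + 49), the inverse is e^(-5*t)*cos(7*t).

exp(-5*t)*cos(7*t)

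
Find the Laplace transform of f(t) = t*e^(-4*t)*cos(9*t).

L{cos(9t)} = s/(s^2 + 81).
Multiplying by e^(-4t) shifts s → s + 4, so L{e^(-4*t)*cos(9*t)} = (s + 4)/((s + 4)^2 + 81).
Then apply L{t·g(t)} = -d/ds[G(s)] with G(s) = (s + 4)/((s + 4)^2 + 81):
differentiating 1 time and applying the sign gives (s - 5)*(s + 13)/(s^2 + 8*s + 97)^2.

(s - 5)*(s + 13)/(s^2 + 8*s + 97)^2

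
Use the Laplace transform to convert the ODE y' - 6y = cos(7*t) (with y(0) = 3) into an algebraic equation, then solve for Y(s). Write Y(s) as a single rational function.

Take the Laplace transform of both sides.
With L{y'} = sY - y(0) = sY - 3: the LHS transforms to (s - 6)Y - (3).
The right side is L{cos(7*t)} = s/(s^2 + 49).
So (s - 6)Y = s/(s^2 + 49) + (3).
Divide through and combine into a single rational function.

Y(s) = (3*s^2 + s + 147)/(s^3 - 6*s^2 + 49*s - 294)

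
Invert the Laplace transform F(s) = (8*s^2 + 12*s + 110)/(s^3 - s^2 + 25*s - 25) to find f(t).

f(t) = 5*exp(t) + 3*sin(5*t) + 3*cos(5*t)

Factor the denominator: s^3 - s^2 + 25*s - 25 = (s - 1)*(s^2 + 25).
Partial fraction decomposition gives [5/(s - 1)] + [3*s/(s^2 + 25)] + [15/(s^2 + 25)].
Invert each term: 5/(s - 1) ↔ 5e^(t); 3·s/(s^2 + 25) ↔ 3cos(5t); 3·5/(s^2 + 25) ↔ 3sin(5t).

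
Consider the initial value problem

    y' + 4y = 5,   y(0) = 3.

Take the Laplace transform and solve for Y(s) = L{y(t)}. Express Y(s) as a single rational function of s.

Apply the Laplace transform to the equation.
The derivative rules (L{y'} = sY - y(0) = sY - 3) turn the left side into (s + 4)Y - (3).
The right side is L{5} = 5/s.
So (s + 4)Y = 5/s + (3).
Isolate Y and clear denominators.

Y(s) = (3*s + 5)/(s^2 + 4*s)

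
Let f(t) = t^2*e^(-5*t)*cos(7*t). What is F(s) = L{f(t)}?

L{cos(7t)} = s/(s^2 + 49).
Multiplying by e^(-5t) shifts s → s + 5, so L{e^(-5*t)*cos(7*t)} = (s + 5)/((s + 5)^2 + 49).
Then apply L{t^2·g(t)} = (-1)^2 d^2/ds^2[G(s)] with G(s) = (s + 5)/((s + 5)^2 + 49):
differentiating 2 times and applying the sign gives 2*(s + 5)*(s^2 + 10*s - 122)/(s^2 + 10*s + 74)^3.

F(s) = 2*(s + 5)*(s^2 + 10*s - 122)/(s^2 + 10*s + 74)^3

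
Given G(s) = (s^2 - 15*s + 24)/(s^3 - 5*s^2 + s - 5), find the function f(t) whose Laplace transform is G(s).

Factor the denominator: s^3 - 5*s^2 + s - 5 = (s - 5)*(s^2 + 1).
Partial fraction decomposition gives [-1/(s - 5)] + [2*s/(s^2 + 1)] + [-5/(s^2 + 1)].
Invert each term: -1/(s - 5) ↔ -e^(5t); 2·s/(s^2 + 1) ↔ 2cos(t); -5·1/(s^2 + 1) ↔ -5sin(t).

f(t) = -exp(5*t) - 5*sin(t) + 2*cos(t)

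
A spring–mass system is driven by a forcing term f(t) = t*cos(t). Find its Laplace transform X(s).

L{cos(t)} = s/(s^2 + 1).
Then apply L{t·g(t)} = -d/ds[G(s)] with G(s) = s/(s^2 + 1):
differentiating 1 time and applying the sign gives (s - 1)*(s + 1)/(s^2 + 1)^2.

X(s) = (s - 1)*(s + 1)/(s^2 + 1)^2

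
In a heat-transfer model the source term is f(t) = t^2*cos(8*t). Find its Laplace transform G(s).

L{cos(8t)} = s/(s^2 + 64).
Then apply L{t^2·g(t)} = (-1)^2 d^2/ds^2[H(s)] with H(s) = s/(s^2 + 64):
differentiating 2 times and applying the sign gives 2*s*(s^2 - 192)/(s^2 + 64)^3.

G(s) = 2*s*(s^2 - 192)/(s^2 + 64)^3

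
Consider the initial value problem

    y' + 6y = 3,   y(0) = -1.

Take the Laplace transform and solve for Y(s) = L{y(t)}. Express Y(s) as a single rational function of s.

Apply the Laplace transform to the equation.
With L{y'} = sY - y(0) = sY - (-1): the LHS transforms to (s + 6)Y - (-1).
The right side is L{3} = 3/s.
So (s + 6)Y = 3/s + (-1).
Solve for Y(s) and write it as one ratio of polynomials.

Y(s) = (-s + 3)/(s^2 + 6*s)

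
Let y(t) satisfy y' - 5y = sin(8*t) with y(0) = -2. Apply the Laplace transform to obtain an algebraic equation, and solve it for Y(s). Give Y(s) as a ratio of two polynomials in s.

Y(s) = (-2*s^2 - 120)/(s^3 - 5*s^2 + 64*s - 320)

Laplace-transform each side.
Using L{y'} = sY - y(0) = sY - (-2), the left side becomes (s - 5)Y - (-2).
The right side is L{sin(8*t)} = 8/(s^2 + 64).
So (s - 5)Y = 8/(s^2 + 64) + (-2).
Divide through and combine into a single rational function.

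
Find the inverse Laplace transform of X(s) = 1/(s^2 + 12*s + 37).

exp(-6*t)*sin(t)

Rewrite the denominator: s^2 + 12*s + 37 = (s + 6)^2 + 1.
The form in (s + 6) signals a first-shifting-theorem factor e^(-6t).
Since L{sin(t)} = 1/(s^2 + 1), the inverse is e^(-6*t)*sin(t).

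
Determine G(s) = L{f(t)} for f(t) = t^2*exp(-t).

G(s) = 2/(s + 1)^3

L{t^2} = 2!/s^3 = 2/s^3.
By the first shifting theorem, multiplying by e^(-t) replaces s with s + 1.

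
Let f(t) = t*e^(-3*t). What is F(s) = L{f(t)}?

L{e^(-3t)} = 1/(s + 3).
Then apply L{t·g(t)} = -d/ds[G(s)] with G(s) = 1/(s + 3):
differentiating 1 time and applying the sign gives (s + 3)^(-2).

F(s) = (s + 3)^(-2)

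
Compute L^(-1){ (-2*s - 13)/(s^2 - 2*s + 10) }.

-5*exp(t)*sin(3*t) - 2*exp(t)*cos(3*t)

Complete the square in the denominator: s^2 - 2*s + 10 = (s - 1)^2 + 3^2.
Split the numerator to match: -2*s - 13 = -2·(s - 1) - 5·3.
Invert each term: -2·(s - 1)/((s - 1)^2 + 9) ↔ -2e^(t)cos(3t); -5·3/((s - 1)^2 + 9) ↔ -5e^(t)sin(3t).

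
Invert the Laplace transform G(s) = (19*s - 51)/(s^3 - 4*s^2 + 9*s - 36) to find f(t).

f(t) = exp(4*t) + 5*sin(3*t) - cos(3*t)

Factor the denominator: s^3 - 4*s^2 + 9*s - 36 = (s - 4)*(s^2 + 9).
Partial fraction decomposition gives [1/(s - 4)] + [-s/(s^2 + 9)] + [15/(s^2 + 9)].
Invert each term: 1/(s - 4) ↔ e^(4t); -1·s/(s^2 + 9) ↔ -cos(3t); 5·3/(s^2 + 9) ↔ 5sin(3t).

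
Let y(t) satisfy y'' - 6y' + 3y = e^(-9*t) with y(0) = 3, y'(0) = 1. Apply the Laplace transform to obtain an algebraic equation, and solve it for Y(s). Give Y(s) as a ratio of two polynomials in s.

Y(s) = (3*s^2 + 10*s - 152)/(s^3 + 3*s^2 - 51*s + 27)

Transform both sides with L{·}.
Using L{y''} = s^2 Y - s·y(0) - y'(0) and L{y'} = sY - y(0), with y(0) = 3, y'(0) = 1, the left side becomes (s^2 - 6*s + 3)Y - (3*s - 17).
The right side is L{e^(-9*t)} = 1/(s + 9).
So (s^2 - 6*s + 3)Y = 1/(s + 9) + (3*s - 17).
Solve for Y(s) and write it as one ratio of polynomials.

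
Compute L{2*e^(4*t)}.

L{2} = 2/s.
By the first shifting theorem, multiplying by e^(4t) replaces s with s - 4.

2/(s - 4)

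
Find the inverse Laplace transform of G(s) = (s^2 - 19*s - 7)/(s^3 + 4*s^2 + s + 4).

Factor the denominator: s^3 + 4*s^2 + s + 4 = (s + 4)*(s^2 + 1).
Partial fraction decomposition gives [5/(s + 4)] + [-4*s/(s^2 + 1)] + [-3/(s^2 + 1)].
Invert each term: 5/(s + 4) ↔ 5e^(-4t); -4·s/(s^2 + 1) ↔ -4cos(t); -3·1/(s^2 + 1) ↔ -3sin(t).

-3*sin(t) - 4*cos(t) + 5*exp(-4*t)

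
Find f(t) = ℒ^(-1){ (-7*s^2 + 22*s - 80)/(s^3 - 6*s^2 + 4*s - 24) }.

f(t) = -5*exp(6*t) + 5*sin(2*t) - 2*cos(2*t)

Factor the denominator: s^3 - 6*s^2 + 4*s - 24 = (s - 6)*(s^2 + 4).
Partial fraction decomposition gives [-5/(s - 6)] + [-2*s/(s^2 + 4)] + [10/(s^2 + 4)].
Invert each term: -5/(s - 6) ↔ -5e^(6t); -2·s/(s^2 + 4) ↔ -2cos(2t); 5·2/(s^2 + 4) ↔ 5sin(2t).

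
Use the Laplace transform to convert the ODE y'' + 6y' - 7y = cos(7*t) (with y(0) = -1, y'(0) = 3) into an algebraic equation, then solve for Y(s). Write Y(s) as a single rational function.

Transform both sides with L{·}.
With L{y''} = s^2 Y - s·y(0) - y'(0) and L{y'} = sY - y(0), with y(0) = -1, y'(0) = 3: the LHS transforms to (s^2 + 6*s - 7)Y - (-s - 3).
The right side is L{cos(7*t)} = s/(s^2 + 49).
So (s^2 + 6*s - 7)Y = s/(s^2 + 49) + (-s - 3).
Divide through and combine into a single rational function.

Y(s) = (-s^3 - 3*s^2 - 48*s - 147)/(s^4 + 6*s^3 + 42*s^2 + 294*s - 343)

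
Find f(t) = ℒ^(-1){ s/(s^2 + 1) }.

Since L{cos(t)} = s/(s^2 + 1), the inverse is cos(t).

f(t) = cos(t)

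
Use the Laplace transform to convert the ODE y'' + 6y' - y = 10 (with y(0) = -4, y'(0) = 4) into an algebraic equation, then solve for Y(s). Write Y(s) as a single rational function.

Y(s) = (-4*s^2 - 20*s + 10)/(s^3 + 6*s^2 - s)

Apply the Laplace transform to the equation.
The derivative rules (L{y''} = s^2 Y - s·y(0) - y'(0) and L{y'} = sY - y(0), with y(0) = -4, y'(0) = 4) turn the left side into (s^2 + 6*s - 1)Y - (-4*s - 20).
The right side is L{10} = 10/s.
So (s^2 + 6*s - 1)Y = 10/s + (-4*s - 20).
Solve for Y(s) and write it as one ratio of polynomials.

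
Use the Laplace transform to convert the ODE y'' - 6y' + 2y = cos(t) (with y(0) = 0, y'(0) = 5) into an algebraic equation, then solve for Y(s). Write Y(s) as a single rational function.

Y(s) = (5*s^2 + s + 5)/(s^4 - 6*s^3 + 3*s^2 - 6*s + 2)

Transform both sides with L{·}.
With L{y''} = s^2 Y - s·y(0) - y'(0) and L{y'} = sY - y(0), with y(0) = 0, y'(0) = 5: the LHS transforms to (s^2 - 6*s + 2)Y - (5).
The right side is L{cos(t)} = s/(s^2 + 1).
So (s^2 - 6*s + 2)Y = s/(s^2 + 1) + (5).
Solve for Y(s) and write it as one ratio of polynomials.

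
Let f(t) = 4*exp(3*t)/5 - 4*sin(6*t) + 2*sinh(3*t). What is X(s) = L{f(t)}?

X(s) = -24/(s^2 + 36) + 6/(s^2 - 9) + 4/(5*(s - 3))

By linearity of the Laplace transform, transform each term separately.
(-4)·[L{sin(6t)} = 6/(s^2 + 36)]; (4/5)·[L{e^(3t)} = 1/(s - 3)]; (2)·[L{sinh(3t)} = 3/(s^2 - 9)].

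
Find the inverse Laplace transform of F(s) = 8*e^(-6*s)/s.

The factor e^(-6s) signals a time shift by c = 6 (second shifting theorem).
L{8} = 8/s, so L^-1{8/s} = 8.
Hence the inverse is u(t - 6) times that function evaluated at t - 6.

Heaviside(t - 6)*(8)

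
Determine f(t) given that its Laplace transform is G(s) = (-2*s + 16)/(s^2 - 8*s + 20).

f(t) = 4*exp(4*t)*sin(2*t) - 2*exp(4*t)*cos(2*t)

Complete the square in the denominator: s^2 - 8*s + 20 = (s - 4)^2 + 2^2.
Split the numerator to match: -2*s + 16 = -2·(s - 4) + 4·2.
Invert each term: -2·(s - 4)/((s - 4)^2 + 4) ↔ -2e^(4t)cos(2t); 4·2/((s - 4)^2 + 4) ↔ 4e^(4t)sin(2t).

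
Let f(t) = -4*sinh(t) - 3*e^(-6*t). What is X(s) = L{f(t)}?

The transform is linear, so treat each term independently.
(-4)·[L{sinh(t)} = 1/(s^2 - 1)]; (-3)·[L{e^(-6t)} = 1/(s + 6)].

X(s) = -4/(s^2 - 1) - 3/(s + 6)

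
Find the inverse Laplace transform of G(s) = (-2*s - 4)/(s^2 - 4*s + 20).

Complete the square in the denominator: s^2 - 4*s + 20 = (s - 2)^2 + 4^2.
Split the numerator to match: -2*s - 4 = -2·(s - 2) - 2·4.
Invert each term: -2·(s - 2)/((s - 2)^2 + 16) ↔ -2e^(2t)cos(4t); -2·4/((s - 2)^2 + 16) ↔ -2e^(2t)sin(4t).

-2*exp(2*t)*sin(4*t) - 2*exp(2*t)*cos(4*t)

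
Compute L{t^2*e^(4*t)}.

L{e^(4t)} = 1/(s - 4).
Then apply L{t^2·g(t)} = (-1)^2 d^2/ds^2[G(s)] with G(s) = 1/(s - 4):
differentiating 2 times and applying the sign gives 2/(s - 4)^3.

2/(s - 4)^3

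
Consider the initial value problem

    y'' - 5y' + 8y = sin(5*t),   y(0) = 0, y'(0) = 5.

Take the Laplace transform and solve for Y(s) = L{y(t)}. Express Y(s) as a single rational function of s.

Y(s) = (5*s^2 + 130)/(s^4 - 5*s^3 + 33*s^2 - 125*s + 200)

Apply the Laplace transform to the equation.
With L{y''} = s^2 Y - s·y(0) - y'(0) and L{y'} = sY - y(0), with y(0) = 0, y'(0) = 5: the LHS transforms to (s^2 - 5*s + 8)Y - (5).
The right side is L{sin(5*t)} = 5/(s^2 + 25).
So (s^2 - 5*s + 8)Y = 5/(s^2 + 25) + (5).
Solve for Y(s) and write it as one ratio of polynomials.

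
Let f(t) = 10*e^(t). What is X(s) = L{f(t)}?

L{10} = 10/s.
By the first shifting theorem, multiplying by e^(t) replaces s with s - 1.

X(s) = 10/(s - 1)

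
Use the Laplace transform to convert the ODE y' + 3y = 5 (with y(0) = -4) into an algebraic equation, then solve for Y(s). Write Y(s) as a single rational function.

Laplace-transform each side.
With L{y'} = sY - y(0) = sY - (-4): the LHS transforms to (s + 3)Y - (-4).
The right side is L{5} = 5/s.
So (s + 3)Y = 5/s + (-4).
Solve for Y(s) and write it as one ratio of polynomials.

Y(s) = (-4*s + 5)/(s^2 + 3*s)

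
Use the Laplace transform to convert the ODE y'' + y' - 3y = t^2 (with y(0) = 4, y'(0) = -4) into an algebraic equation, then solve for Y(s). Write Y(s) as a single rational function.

Y(s) = (4*s^4 + 2)/(s^5 + s^4 - 3*s^3)

Transform both sides with L{·}.
The derivative rules (L{y''} = s^2 Y - s·y(0) - y'(0) and L{y'} = sY - y(0), with y(0) = 4, y'(0) = -4) turn the left side into (s^2 + s - 3)Y - (4*s).
The right side is L{t^2} = 2/s^3.
So (s^2 + s - 3)Y = 2/s^3 + (4*s).
Solve for Y(s) and write it as one ratio of polynomials.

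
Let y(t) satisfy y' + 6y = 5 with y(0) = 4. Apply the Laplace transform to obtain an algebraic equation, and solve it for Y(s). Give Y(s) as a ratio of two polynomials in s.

Transform both sides with L{·}.
The derivative rules (L{y'} = sY - y(0) = sY - 4) turn the left side into (s + 6)Y - (4).
The right side is L{5} = 5/s.
So (s + 6)Y = 5/s + (4).
Solve for Y(s) and write it as one ratio of polynomials.

Y(s) = (4*s + 5)/(s^2 + 6*s)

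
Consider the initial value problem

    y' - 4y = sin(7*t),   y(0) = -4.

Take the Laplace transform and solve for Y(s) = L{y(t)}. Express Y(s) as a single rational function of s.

Y(s) = (-4*s^2 - 189)/(s^3 - 4*s^2 + 49*s - 196)

Take the Laplace transform of both sides.
With L{y'} = sY - y(0) = sY - (-4): the LHS transforms to (s - 4)Y - (-4).
The right side is L{sin(7*t)} = 7/(s^2 + 49).
So (s - 4)Y = 7/(s^2 + 49) + (-4).
Divide through and combine into a single rational function.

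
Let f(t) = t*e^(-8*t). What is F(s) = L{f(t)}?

F(s) = (s + 8)^(-2)

L{e^(-8t)} = 1/(s + 8).
Then apply L{t·g(t)} = -d/ds[G(s)] with G(s) = 1/(s + 8):
differentiating 1 time and applying the sign gives (s + 8)^(-2).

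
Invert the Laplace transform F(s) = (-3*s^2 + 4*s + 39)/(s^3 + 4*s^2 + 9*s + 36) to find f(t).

f(t) = 4*sin(3*t) - 2*cos(3*t) - exp(-4*t)

Factor the denominator: s^3 + 4*s^2 + 9*s + 36 = (s + 4)*(s^2 + 9).
Partial fraction decomposition gives [-1/(s + 4)] + [-2*s/(s^2 + 9)] + [12/(s^2 + 9)].
Invert each term: -1/(s + 4) ↔ -e^(-4t); -2·s/(s^2 + 9) ↔ -2cos(3t); 4·3/(s^2 + 9) ↔ 4sin(3t).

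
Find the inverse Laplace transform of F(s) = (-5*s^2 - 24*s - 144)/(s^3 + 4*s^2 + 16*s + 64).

Factor the denominator: s^3 + 4*s^2 + 16*s + 64 = (s + 4)*(s^2 + 16).
Partial fraction decomposition gives [-4/(s + 4)] + [-s/(s^2 + 16)] + [-20/(s^2 + 16)].
Invert each term: -4/(s + 4) ↔ -4e^(-4t); -1·s/(s^2 + 16) ↔ -cos(4t); -5·4/(s^2 + 16) ↔ -5sin(4t).

-5*sin(4*t) - cos(4*t) - 4*exp(-4*t)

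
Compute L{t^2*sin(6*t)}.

36*(s^2 - 12)/(s^2 + 36)^3

L{sin(6t)} = 6/(s^2 + 36).
Then apply L{t^2·g(t)} = (-1)^2 d^2/ds^2[G(s)] with G(s) = 6/(s^2 + 36):
differentiating 2 times and applying the sign gives 36*(s^2 - 12)/(s^2 + 36)^3.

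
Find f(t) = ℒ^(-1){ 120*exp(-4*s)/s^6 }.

The factor e^(-4s) signals a time shift by c = 4 (second shifting theorem).
L{t^5} = 5!/s^6 = 120/s^6, so L^-1{120/s^6} = t^5.
Hence the inverse is u(t - 4) times that function evaluated at t - 4.

f(t) = Heaviside(t - 4)*((t - 4)^5)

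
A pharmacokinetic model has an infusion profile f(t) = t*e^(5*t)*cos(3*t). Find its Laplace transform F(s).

L{cos(3t)} = s/(s^2 + 9).
Multiplying by e^(5t) shifts s → s - 5, so L{e^(5*t)*cos(3*t)} = (s - 5)/((s - 5)^2 + 9).
Then apply L{t·g(t)} = -d/ds[G(s)] with G(s) = (s - 5)/((s - 5)^2 + 9):
differentiating 1 time and applying the sign gives (s - 8)*(s - 2)/(s^2 - 10*s + 34)^2.

F(s) = (s - 8)*(s - 2)/(s^2 - 10*s + 34)^2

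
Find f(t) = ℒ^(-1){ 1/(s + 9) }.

f(t) = exp(-9*t)

Since L{e^(-9t)} = 1/(s + 9), the inverse is e^(-9*t).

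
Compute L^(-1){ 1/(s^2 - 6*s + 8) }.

exp(3*t)*sinh(t)

Rewrite the denominator: s^2 - 6*s + 8 = (s - 3)^2 - 1.
The form in (s - 3) signals a first-shifting-theorem factor e^(3t).
Since L{sinh(t)} = 1/(s^2 - 1), the inverse is e^(3*t)*sinh(t).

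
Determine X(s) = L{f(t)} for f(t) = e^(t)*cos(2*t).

L{cos(2t)} = s/(s^2 + 4).
By the first shifting theorem, multiplying by e^(t) replaces s with s - 1.

X(s) = (s - 1)/((s - 1)^2 + 4)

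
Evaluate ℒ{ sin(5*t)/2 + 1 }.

5/(2*(s^2 + 25)) + 1/s

By linearity of the Laplace transform, transform each term separately.
L{1} = 1/s; (1/2)·[L{sin(5t)} = 5/(s^2 + 25)].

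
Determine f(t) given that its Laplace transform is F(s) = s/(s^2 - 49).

f(t) = cosh(7*t)

Since L{cosh(7t)} = s/(s^2 - 49), the inverse is cosh(7*t).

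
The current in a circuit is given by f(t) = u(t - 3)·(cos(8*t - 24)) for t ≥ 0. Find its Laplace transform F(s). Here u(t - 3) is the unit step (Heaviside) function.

F(s) = s*exp(-3*s)/(s^2 + 64)

By the second shifting theorem, L{u(t - c)·g(t - c)} = e^(-cs)·G(s) with c = 3 and G(s) = L{g(t)}.
L{cos(8t)} = s/(s^2 + 64).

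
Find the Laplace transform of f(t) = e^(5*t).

L{e^(5t)} = 1/(s - 5).

1/(s - 5)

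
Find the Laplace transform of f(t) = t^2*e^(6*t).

L{e^(6t)} = 1/(s - 6).
Then apply L{t^2·g(t)} = (-1)^2 d^2/ds^2[G(s)] with G(s) = 1/(s - 6):
differentiating 2 times and applying the sign gives 2/(s - 6)^3.

2/(s - 6)^3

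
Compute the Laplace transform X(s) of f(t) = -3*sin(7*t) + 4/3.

Apply the Laplace transform termwise.
L{4/3} = (4/3)/s; (-3)·[L{sin(7t)} = 7/(s^2 + 49)].

X(s) = -21/(s^2 + 49) + 4/(3*s)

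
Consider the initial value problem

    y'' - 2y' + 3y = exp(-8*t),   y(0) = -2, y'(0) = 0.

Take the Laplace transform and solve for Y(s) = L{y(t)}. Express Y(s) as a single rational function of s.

Y(s) = (-2*s^2 - 12*s + 33)/(s^3 + 6*s^2 - 13*s + 24)

Apply the Laplace transform to the equation.
With L{y''} = s^2 Y - s·y(0) - y'(0) and L{y'} = sY - y(0), with y(0) = -2, y'(0) = 0: the LHS transforms to (s^2 - 2*s + 3)Y - (-2*s + 4).
The right side is L{exp(-8*t)} = 1/(s + 8).
So (s^2 - 2*s + 3)Y = 1/(s + 8) + (-2*s + 4).
Isolate Y and clear denominators.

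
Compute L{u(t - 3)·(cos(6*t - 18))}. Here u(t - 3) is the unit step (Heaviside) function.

s*exp(-3*s)/(s^2 + 36)

By the second shifting theorem, L{u(t - c)·g(t - c)} = e^(-cs)·H(s) with c = 3 and H(s) = L{g(t)}.
L{cos(6t)} = s/(s^2 + 36).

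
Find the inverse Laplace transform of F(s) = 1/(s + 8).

exp(-8*t)

Since L{e^(-8t)} = 1/(s + 8), the inverse is e^(-8*t).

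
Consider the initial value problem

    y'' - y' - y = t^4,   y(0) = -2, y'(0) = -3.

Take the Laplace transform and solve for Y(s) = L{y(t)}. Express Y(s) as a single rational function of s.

Transform both sides with L{·}.
Using L{y''} = s^2 Y - s·y(0) - y'(0) and L{y'} = sY - y(0), with y(0) = -2, y'(0) = -3, the left side becomes (s^2 - s - 1)Y - (-2*s - 1).
The right side is L{t^4} = 24/s^5.
So (s^2 - s - 1)Y = 24/s^5 + (-2*s - 1).
Solve for Y(s) and write it as one ratio of polynomials.

Y(s) = (-2*s^6 - s^5 + 24)/(s^7 - s^6 - s^5)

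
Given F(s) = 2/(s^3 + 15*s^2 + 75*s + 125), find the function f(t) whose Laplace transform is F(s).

f(t) = t^2*exp(-5*t)

Rewrite the denominator: s^3 + 15*s^2 + 75*s + 125 = (s + 5)^3.
The form in (s + 5) signals a first-shifting-theorem factor e^(-5t).
Since L{t^2} = 2!/s^3 = 2/s^3, the inverse is t^2*e^(-5*t).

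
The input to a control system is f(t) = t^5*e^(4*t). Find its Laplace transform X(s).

X(s) = 120/(s - 4)^6

L{t^5} = 5!/s^6 = 120/s^6.
By the first shifting theorem, multiplying by e^(4t) replaces s with s - 4.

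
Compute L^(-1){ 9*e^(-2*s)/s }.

Heaviside(t - 2)*(9)

The factor e^(-2s) signals a time shift by c = 2 (second shifting theorem).
L{9} = 9/s, so L^-1{9/s} = 9.
Hence the inverse is u(t - 2) times that function evaluated at t - 2.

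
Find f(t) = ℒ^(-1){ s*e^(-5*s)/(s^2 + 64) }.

The factor e^(-5s) signals a time shift by c = 5 (second shifting theorem).
L{cos(8t)} = s/(s^2 + 64), so L^-1{s/(s^2 + 64)} = cos(8*t).
Hence the inverse is u(t - 5) times that function evaluated at t - 5.

f(t) = Heaviside(t - 5)*(cos(8*t - 40))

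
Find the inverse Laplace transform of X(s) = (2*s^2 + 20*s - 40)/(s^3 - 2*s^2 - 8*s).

Factor the denominator: s^3 - 2*s^2 - 8*s = s*(s - 4)*(s + 2).
Partial fraction decomposition gives [-6/(s + 2)] + [5/s] + [3/(s - 4)].
Invert each term: -6/(s + 2) ↔ -6e^(-2t); 5/(s - 0) ↔ 5e^(0t); 3/(s - 4) ↔ 3e^(4t).

3*exp(4*t) + 5 - 6*exp(-2*t)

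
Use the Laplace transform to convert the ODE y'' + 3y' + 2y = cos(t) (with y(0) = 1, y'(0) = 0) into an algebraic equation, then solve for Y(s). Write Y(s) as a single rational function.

Take the Laplace transform of both sides.
Using L{y''} = s^2 Y - s·y(0) - y'(0) and L{y'} = sY - y(0), with y(0) = 1, y'(0) = 0, the left side becomes (s^2 + 3*s + 2)Y - (s + 3).
The right side is L{cos(t)} = s/(s^2 + 1).
So (s^2 + 3*s + 2)Y = s/(s^2 + 1) + (s + 3).
Solve for Y(s) and write it as one ratio of polynomials.

Y(s) = (s^3 + 3*s^2 + 2*s + 3)/(s^4 + 3*s^3 + 3*s^2 + 3*s + 2)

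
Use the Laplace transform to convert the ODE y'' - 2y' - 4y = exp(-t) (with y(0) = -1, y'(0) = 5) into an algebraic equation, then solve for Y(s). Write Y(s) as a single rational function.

Y(s) = (-s^2 + 6*s + 8)/(s^3 - s^2 - 6*s - 4)

Take the Laplace transform of both sides.
With L{y''} = s^2 Y - s·y(0) - y'(0) and L{y'} = sY - y(0), with y(0) = -1, y'(0) = 5: the LHS transforms to (s^2 - 2*s - 4)Y - (-s + 7).
The right side is L{exp(-t)} = 1/(s + 1).
So (s^2 - 2*s - 4)Y = 1/(s + 1) + (-s + 7).
Isolate Y and clear denominators.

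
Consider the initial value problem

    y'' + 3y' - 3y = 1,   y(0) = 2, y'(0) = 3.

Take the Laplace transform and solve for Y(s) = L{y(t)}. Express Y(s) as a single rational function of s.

Transform both sides with L{·}.
Using L{y''} = s^2 Y - s·y(0) - y'(0) and L{y'} = sY - y(0), with y(0) = 2, y'(0) = 3, the left side becomes (s^2 + 3*s - 3)Y - (2*s + 9).
The right side is L{1} = 1/s.
So (s^2 + 3*s - 3)Y = 1/s + (2*s + 9).
Solve for Y(s) and write it as one ratio of polynomials.

Y(s) = (2*s^2 + 9*s + 1)/(s^3 + 3*s^2 - 3*s)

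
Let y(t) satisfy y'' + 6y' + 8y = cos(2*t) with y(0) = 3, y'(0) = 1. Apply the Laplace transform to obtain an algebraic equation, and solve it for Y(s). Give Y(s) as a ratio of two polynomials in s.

Y(s) = (3*s^3 + 19*s^2 + 13*s + 76)/(s^4 + 6*s^3 + 12*s^2 + 24*s + 32)

Laplace-transform each side.
Using L{y''} = s^2 Y - s·y(0) - y'(0) and L{y'} = sY - y(0), with y(0) = 3, y'(0) = 1, the left side becomes (s^2 + 6*s + 8)Y - (3*s + 19).
The right side is L{cos(2*t)} = s/(s^2 + 4).
So (s^2 + 6*s + 8)Y = s/(s^2 + 4) + (3*s + 19).
Isolate Y and clear denominators.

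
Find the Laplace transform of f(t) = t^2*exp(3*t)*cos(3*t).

2*(s - 3)*(s^2 - 6*s - 18)/(s^2 - 6*s + 18)^3

L{cos(3t)} = s/(s^2 + 9).
Multiplying by e^(3t) shifts s → s - 3, so L{exp(3*t)*cos(3*t)} = (s - 3)/((s - 3)^2 + 9).
Then apply L{t^2·g(t)} = (-1)^2 d^2/ds^2[G(s)] with G(s) = (s - 3)/((s - 3)^2 + 9):
differentiating 2 times and applying the sign gives 2*(s - 3)*(s^2 - 6*s - 18)/(s^2 - 6*s + 18)^3.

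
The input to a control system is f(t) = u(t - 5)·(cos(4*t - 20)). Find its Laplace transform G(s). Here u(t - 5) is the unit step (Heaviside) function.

G(s) = s*exp(-5*s)/(s^2 + 16)

By the second shifting theorem, L{u(t - c)·g(t - c)} = e^(-cs)·H(s) with c = 5 and H(s) = L{g(t)}.
L{cos(4t)} = s/(s^2 + 16).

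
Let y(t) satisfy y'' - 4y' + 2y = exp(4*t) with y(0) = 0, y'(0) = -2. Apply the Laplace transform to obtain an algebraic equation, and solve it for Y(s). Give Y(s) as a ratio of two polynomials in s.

Take the Laplace transform of both sides.
The derivative rules (L{y''} = s^2 Y - s·y(0) - y'(0) and L{y'} = sY - y(0), with y(0) = 0, y'(0) = -2) turn the left side into (s^2 - 4*s + 2)Y - (-2).
The right side is L{exp(4*t)} = 1/(s - 4).
So (s^2 - 4*s + 2)Y = 1/(s - 4) + (-2).
Solve for Y(s) and write it as one ratio of polynomials.

Y(s) = (-2*s + 9)/(s^3 - 8*s^2 + 18*s - 8)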